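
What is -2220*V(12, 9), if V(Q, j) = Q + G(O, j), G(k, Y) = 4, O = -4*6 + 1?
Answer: -35520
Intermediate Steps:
O = -23 (O = -24 + 1 = -23)
V(Q, j) = 4 + Q (V(Q, j) = Q + 4 = 4 + Q)
-2220*V(12, 9) = -2220*(4 + 12) = -2220*16 = -35520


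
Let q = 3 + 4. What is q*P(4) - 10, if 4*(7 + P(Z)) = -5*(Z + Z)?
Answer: -129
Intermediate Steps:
P(Z) = -7 - 5*Z/2 (P(Z) = -7 + (-5*(Z + Z))/4 = -7 + (-10*Z)/4 = -7 - 5*Z/2)
q = 7
q*P(4) - 10 = 7*(-7 - 5/2*4) - 10 = 7*(-7 - 10) - 10 = 7*(-17) - 10 = -119 - 10 = -129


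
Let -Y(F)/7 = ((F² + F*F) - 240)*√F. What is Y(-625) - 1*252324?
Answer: -252324 - 136676750*I ≈ -2.5232e+5 - 1.3668e+8*I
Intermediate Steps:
Y(F) = -7*√F*(-240 + 2*F²) (Y(F) = -7*((F² + F*F) - 240)*√F = -7*((F² + F²) - 240)*√F = -7*(2*F² - 240)*√F = -7*(-240 + 2*F²)*√F = -7*√F*(-240 + 2*F²))
Y(-625) - 1*252324 = 14*√(-625)*(120 - 1*(-625)²) - 1*252324 = 14*(25*I)*(120 - 1*390625) - 252324 = 14*(25*I)*(120 - 390625) - 252324 = 14*(25*I)*(-390505) - 252324 = -136676750*I - 252324 = -252324 - 136676750*I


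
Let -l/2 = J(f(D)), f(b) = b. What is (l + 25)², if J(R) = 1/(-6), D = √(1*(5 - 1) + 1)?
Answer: 5776/9 ≈ 641.78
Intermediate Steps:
D = √5 (D = √(1*4 + 1) = √(4 + 1) = √5 ≈ 2.2361)
J(R) = -⅙
l = ⅓ (l = -2*(-⅙) = ⅓ ≈ 0.33333)
(l + 25)² = (⅓ + 25)² = (76/3)² = 5776/9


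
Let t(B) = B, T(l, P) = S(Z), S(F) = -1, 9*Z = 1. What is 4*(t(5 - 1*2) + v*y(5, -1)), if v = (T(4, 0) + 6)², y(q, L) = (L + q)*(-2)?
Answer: -788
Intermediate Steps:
Z = ⅑ (Z = (⅑)*1 = ⅑ ≈ 0.11111)
T(l, P) = -1
y(q, L) = -2*L - 2*q
v = 25 (v = (-1 + 6)² = 5² = 25)
4*(t(5 - 1*2) + v*y(5, -1)) = 4*((5 - 1*2) + 25*(-2*(-1) - 2*5)) = 4*((5 - 2) + 25*(2 - 10)) = 4*(3 + 25*(-8)) = 4*(3 - 200) = 4*(-197) = -788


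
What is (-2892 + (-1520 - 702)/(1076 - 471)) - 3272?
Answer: -339222/55 ≈ -6167.7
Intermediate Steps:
(-2892 + (-1520 - 702)/(1076 - 471)) - 3272 = (-2892 - 2222/605) - 3272 = (-2892 - 2222*1/605) - 3272 = (-2892 - 202/55) - 3272 = -159262/55 - 3272 = -339222/55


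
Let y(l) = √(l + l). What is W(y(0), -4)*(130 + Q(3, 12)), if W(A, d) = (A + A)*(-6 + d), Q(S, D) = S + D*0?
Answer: 0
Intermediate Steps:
y(l) = √2*√l (y(l) = √(2*l) = √2*√l)
Q(S, D) = S (Q(S, D) = S + 0 = S)
W(A, d) = 2*A*(-6 + d) (W(A, d) = (2*A)*(-6 + d) = 2*A*(-6 + d))
W(y(0), -4)*(130 + Q(3, 12)) = (2*(√2*√0)*(-6 - 4))*(130 + 3) = (2*(√2*0)*(-10))*133 = (2*0*(-10))*133 = 0*133 = 0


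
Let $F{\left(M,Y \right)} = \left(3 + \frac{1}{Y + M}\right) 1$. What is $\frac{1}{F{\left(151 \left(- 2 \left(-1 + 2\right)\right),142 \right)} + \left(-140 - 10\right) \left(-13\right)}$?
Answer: $\frac{160}{312479} \approx 0.00051203$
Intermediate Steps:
$F{\left(M,Y \right)} = 3 + \frac{1}{M + Y}$ ($F{\left(M,Y \right)} = \left(3 + \frac{1}{M + Y}\right) 1 = 3 + \frac{1}{M + Y}$)
$\frac{1}{F{\left(151 \left(- 2 \left(-1 + 2\right)\right),142 \right)} + \left(-140 - 10\right) \left(-13\right)} = \frac{1}{\frac{1 + 3 \cdot 151 \left(- 2 \left(-1 + 2\right)\right) + 3 \cdot 142}{151 \left(- 2 \left(-1 + 2\right)\right) + 142} + \left(-140 - 10\right) \left(-13\right)} = \frac{1}{\frac{1 + 3 \cdot 151 \left(\left(-2\right) 1\right) + 426}{151 \left(\left(-2\right) 1\right) + 142} - -1950} = \frac{1}{\frac{1 + 3 \cdot 151 \left(-2\right) + 426}{151 \left(-2\right) + 142} + 1950} = \frac{1}{\frac{1 + 3 \left(-302\right) + 426}{-302 + 142} + 1950} = \frac{1}{\frac{1 - 906 + 426}{-160} + 1950} = \frac{1}{\left(- \frac{1}{160}\right) \left(-479\right) + 1950} = \frac{1}{\frac{479}{160} + 1950} = \frac{1}{\frac{312479}{160}} = \frac{160}{312479}$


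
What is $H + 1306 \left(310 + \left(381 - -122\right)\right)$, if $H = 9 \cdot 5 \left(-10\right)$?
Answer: $1061328$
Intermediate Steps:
$H = -450$ ($H = 45 \left(-10\right) = -450$)
$H + 1306 \left(310 + \left(381 - -122\right)\right) = -450 + 1306 \left(310 + \left(381 - -122\right)\right) = -450 + 1306 \left(310 + \left(381 + 122\right)\right) = -450 + 1306 \left(310 + 503\right) = -450 + 1306 \cdot 813 = -450 + 1061778 = 1061328$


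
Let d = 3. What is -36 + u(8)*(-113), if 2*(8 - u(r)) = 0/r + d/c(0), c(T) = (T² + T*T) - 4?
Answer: -7859/8 ≈ -982.38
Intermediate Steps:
c(T) = -4 + 2*T² (c(T) = (T² + T²) - 4 = 2*T² - 4 = -4 + 2*T²)
u(r) = 67/8 (u(r) = 8 - (0/r + 3/(-4 + 2*0²))/2 = 8 - (0 + 3/(-4 + 2*0))/2 = 8 - (0 + 3/(-4 + 0))/2 = 8 - (0 + 3/(-4))/2 = 8 - (0 + 3*(-¼))/2 = 8 - (0 - ¾)/2 = 8 - ½*(-¾) = 8 + 3/8 = 67/8)
-36 + u(8)*(-113) = -36 + (67/8)*(-113) = -36 - 7571/8 = -7859/8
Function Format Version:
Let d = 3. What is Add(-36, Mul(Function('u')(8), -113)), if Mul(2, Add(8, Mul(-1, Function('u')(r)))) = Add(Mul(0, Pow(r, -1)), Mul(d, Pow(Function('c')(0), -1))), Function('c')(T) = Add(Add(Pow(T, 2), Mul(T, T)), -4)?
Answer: Rational(-7859, 8) ≈ -982.38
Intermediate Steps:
Function('c')(T) = Add(-4, Mul(2, Pow(T, 2))) (Function('c')(T) = Add(Add(Pow(T, 2), Pow(T, 2)), -4) = Add(Mul(2, Pow(T, 2)), -4) = Add(-4, Mul(2, Pow(T, 2))))
Function('u')(r) = Rational(67, 8) (Function('u')(r) = Add(8, Mul(Rational(-1, 2), Add(Mul(0, Pow(r, -1)), Mul(3, Pow(Add(-4, Mul(2, Pow(0, 2))), -1))))) = Add(8, Mul(Rational(-1, 2), Add(0, Mul(3, Pow(Add(-4, Mul(2, 0)), -1))))) = Add(8, Mul(Rational(-1, 2), Add(0, Mul(3, Pow(Add(-4, 0), -1))))) = Add(8, Mul(Rational(-1, 2), Add(0, Mul(3, Pow(-4, -1))))) = Add(8, Mul(Rational(-1, 2), Add(0, Mul(3, Rational(-1, 4))))) = Add(8, Mul(Rational(-1, 2), Add(0, Rational(-3, 4)))) = Add(8, Mul(Rational(-1, 2), Rational(-3, 4))) = Add(8, Rational(3, 8)) = Rational(67, 8))
Add(-36, Mul(Function('u')(8), -113)) = Add(-36, Mul(Rational(67, 8), -113)) = Add(-36, Rational(-7571, 8)) = Rational(-7859, 8)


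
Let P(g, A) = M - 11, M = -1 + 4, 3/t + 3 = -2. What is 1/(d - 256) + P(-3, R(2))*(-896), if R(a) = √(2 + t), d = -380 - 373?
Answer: 7232511/1009 ≈ 7168.0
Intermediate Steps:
t = -⅗ (t = 3/(-3 - 2) = 3/(-5) = 3*(-⅕) = -⅗ ≈ -0.60000)
d = -753
R(a) = √35/5 (R(a) = √(2 - ⅗) = √(7/5) = √35/5)
M = 3
P(g, A) = -8 (P(g, A) = 3 - 11 = -8)
1/(d - 256) + P(-3, R(2))*(-896) = 1/(-753 - 256) - 8*(-896) = 1/(-1009) + 7168 = -1/1009 + 7168 = 7232511/1009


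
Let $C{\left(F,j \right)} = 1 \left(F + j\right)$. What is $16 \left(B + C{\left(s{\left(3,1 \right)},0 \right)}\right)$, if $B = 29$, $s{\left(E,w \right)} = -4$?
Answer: $400$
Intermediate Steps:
$C{\left(F,j \right)} = F + j$
$16 \left(B + C{\left(s{\left(3,1 \right)},0 \right)}\right) = 16 \left(29 + \left(-4 + 0\right)\right) = 16 \left(29 - 4\right) = 16 \cdot 25 = 400$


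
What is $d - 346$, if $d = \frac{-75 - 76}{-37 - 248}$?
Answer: $- \frac{98459}{285} \approx -345.47$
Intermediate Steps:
$d = \frac{151}{285}$ ($d = - \frac{151}{-285} = \left(-151\right) \left(- \frac{1}{285}\right) = \frac{151}{285} \approx 0.52982$)
$d - 346 = \frac{151}{285} - 346 = - \frac{98459}{285}$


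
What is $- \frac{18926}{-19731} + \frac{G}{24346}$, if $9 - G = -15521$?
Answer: $\frac{383597413}{240185463} \approx 1.5971$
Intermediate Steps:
$G = 15530$ ($G = 9 - -15521 = 9 + 15521 = 15530$)
$- \frac{18926}{-19731} + \frac{G}{24346} = - \frac{18926}{-19731} + \frac{15530}{24346} = \left(-18926\right) \left(- \frac{1}{19731}\right) + 15530 \cdot \frac{1}{24346} = \frac{18926}{19731} + \frac{7765}{12173} = \frac{383597413}{240185463}$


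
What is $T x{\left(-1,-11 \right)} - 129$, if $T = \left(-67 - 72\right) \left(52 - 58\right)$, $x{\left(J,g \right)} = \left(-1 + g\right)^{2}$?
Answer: $119967$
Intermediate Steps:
$T = 834$ ($T = \left(-139\right) \left(-6\right) = 834$)
$T x{\left(-1,-11 \right)} - 129 = 834 \left(-1 - 11\right)^{2} - 129 = 834 \left(-12\right)^{2} - 129 = 834 \cdot 144 - 129 = 120096 - 129 = 119967$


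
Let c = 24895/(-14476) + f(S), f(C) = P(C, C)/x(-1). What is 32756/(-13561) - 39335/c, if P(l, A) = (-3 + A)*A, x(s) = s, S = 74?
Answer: 5229680523016/1031745276239 ≈ 5.0688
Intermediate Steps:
P(l, A) = A*(-3 + A)
f(C) = -C*(-3 + C) (f(C) = (C*(-3 + C))/(-1) = (C*(-3 + C))*(-1) = -C*(-3 + C))
c = -76081799/14476 (c = 24895/(-14476) + 74*(3 - 1*74) = 24895*(-1/14476) + 74*(3 - 74) = -24895/14476 + 74*(-71) = -24895/14476 - 5254 = -76081799/14476 ≈ -5255.7)
32756/(-13561) - 39335/c = 32756/(-13561) - 39335/(-76081799/14476) = 32756*(-1/13561) - 39335*(-14476/76081799) = -32756/13561 + 569413460/76081799 = 5229680523016/1031745276239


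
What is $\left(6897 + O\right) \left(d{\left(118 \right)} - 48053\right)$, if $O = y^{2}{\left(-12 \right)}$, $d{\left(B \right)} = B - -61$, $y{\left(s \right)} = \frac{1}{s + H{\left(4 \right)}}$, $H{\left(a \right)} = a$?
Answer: $- \frac{10566007233}{32} \approx -3.3019 \cdot 10^{8}$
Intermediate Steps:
$y{\left(s \right)} = \frac{1}{4 + s}$ ($y{\left(s \right)} = \frac{1}{s + 4} = \frac{1}{4 + s}$)
$d{\left(B \right)} = 61 + B$ ($d{\left(B \right)} = B + 61 = 61 + B$)
$O = \frac{1}{64}$ ($O = \left(\frac{1}{4 - 12}\right)^{2} = \left(\frac{1}{-8}\right)^{2} = \left(- \frac{1}{8}\right)^{2} = \frac{1}{64} \approx 0.015625$)
$\left(6897 + O\right) \left(d{\left(118 \right)} - 48053\right) = \left(6897 + \frac{1}{64}\right) \left(\left(61 + 118\right) - 48053\right) = \frac{441409 \left(179 - 48053\right)}{64} = \frac{441409}{64} \left(-47874\right) = - \frac{10566007233}{32}$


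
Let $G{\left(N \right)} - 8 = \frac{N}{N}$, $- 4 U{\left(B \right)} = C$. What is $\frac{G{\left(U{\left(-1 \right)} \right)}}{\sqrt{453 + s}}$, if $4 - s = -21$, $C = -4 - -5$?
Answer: $\frac{9 \sqrt{478}}{478} \approx 0.41165$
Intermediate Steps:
$C = 1$ ($C = -4 + 5 = 1$)
$U{\left(B \right)} = - \frac{1}{4}$ ($U{\left(B \right)} = \left(- \frac{1}{4}\right) 1 = - \frac{1}{4}$)
$s = 25$ ($s = 4 - -21 = 4 + 21 = 25$)
$G{\left(N \right)} = 9$ ($G{\left(N \right)} = 8 + \frac{N}{N} = 8 + 1 = 9$)
$\frac{G{\left(U{\left(-1 \right)} \right)}}{\sqrt{453 + s}} = \frac{9}{\sqrt{453 + 25}} = \frac{9}{\sqrt{478}} = 9 \frac{\sqrt{478}}{478} = \frac{9 \sqrt{478}}{478}$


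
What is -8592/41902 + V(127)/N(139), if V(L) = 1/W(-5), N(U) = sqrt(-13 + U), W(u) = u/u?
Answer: -4296/20951 + sqrt(14)/42 ≈ -0.11596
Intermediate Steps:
W(u) = 1
V(L) = 1 (V(L) = 1/1 = 1)
-8592/41902 + V(127)/N(139) = -8592/41902 + 1/sqrt(-13 + 139) = -8592*1/41902 + 1/sqrt(126) = -4296/20951 + 1/(3*sqrt(14)) = -4296/20951 + 1*(sqrt(14)/42) = -4296/20951 + sqrt(14)/42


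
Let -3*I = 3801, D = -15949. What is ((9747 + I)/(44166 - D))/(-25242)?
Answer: -848/151742283 ≈ -5.5884e-6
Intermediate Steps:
I = -1267 (I = -1/3*3801 = -1267)
((9747 + I)/(44166 - D))/(-25242) = ((9747 - 1267)/(44166 - 1*(-15949)))/(-25242) = (8480/(44166 + 15949))*(-1/25242) = (8480/60115)*(-1/25242) = (8480*(1/60115))*(-1/25242) = (1696/12023)*(-1/25242) = -848/151742283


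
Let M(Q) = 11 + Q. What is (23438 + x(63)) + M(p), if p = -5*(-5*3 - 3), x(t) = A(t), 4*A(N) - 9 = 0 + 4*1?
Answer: 94169/4 ≈ 23542.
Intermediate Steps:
A(N) = 13/4 (A(N) = 9/4 + (0 + 4*1)/4 = 9/4 + (0 + 4)/4 = 9/4 + (¼)*4 = 9/4 + 1 = 13/4)
x(t) = 13/4
p = 90 (p = -5*(-15 - 3) = -5*(-18) = 90)
(23438 + x(63)) + M(p) = (23438 + 13/4) + (11 + 90) = 93765/4 + 101 = 94169/4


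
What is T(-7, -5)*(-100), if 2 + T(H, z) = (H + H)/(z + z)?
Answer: 60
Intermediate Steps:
T(H, z) = -2 + H/z (T(H, z) = -2 + (H + H)/(z + z) = -2 + (2*H)/((2*z)) = -2 + (2*H)*(1/(2*z)) = -2 + H/z)
T(-7, -5)*(-100) = (-2 - 7/(-5))*(-100) = (-2 - 7*(-1/5))*(-100) = (-2 + 7/5)*(-100) = -3/5*(-100) = 60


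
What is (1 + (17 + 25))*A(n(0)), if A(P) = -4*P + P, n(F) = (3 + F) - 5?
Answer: 258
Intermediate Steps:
n(F) = -2 + F
A(P) = -3*P
(1 + (17 + 25))*A(n(0)) = (1 + (17 + 25))*(-3*(-2 + 0)) = (1 + 42)*(-3*(-2)) = 43*6 = 258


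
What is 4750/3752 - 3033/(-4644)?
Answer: 116107/60501 ≈ 1.9191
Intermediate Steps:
4750/3752 - 3033/(-4644) = 4750*(1/3752) - 3033*(-1/4644) = 2375/1876 + 337/516 = 116107/60501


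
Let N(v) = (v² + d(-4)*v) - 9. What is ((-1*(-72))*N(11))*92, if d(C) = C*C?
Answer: 1907712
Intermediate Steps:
d(C) = C²
N(v) = -9 + v² + 16*v (N(v) = (v² + (-4)²*v) - 9 = (v² + 16*v) - 9 = -9 + v² + 16*v)
((-1*(-72))*N(11))*92 = ((-1*(-72))*(-9 + 11² + 16*11))*92 = (72*(-9 + 121 + 176))*92 = (72*288)*92 = 20736*92 = 1907712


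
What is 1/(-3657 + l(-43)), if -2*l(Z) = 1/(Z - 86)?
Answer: -258/943505 ≈ -0.00027345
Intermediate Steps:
l(Z) = -1/(2*(-86 + Z)) (l(Z) = -1/(2*(Z - 86)) = -1/(2*(-86 + Z)))
1/(-3657 + l(-43)) = 1/(-3657 - 1/(-172 + 2*(-43))) = 1/(-3657 - 1/(-172 - 86)) = 1/(-3657 - 1/(-258)) = 1/(-3657 - 1*(-1/258)) = 1/(-3657 + 1/258) = 1/(-943505/258) = -258/943505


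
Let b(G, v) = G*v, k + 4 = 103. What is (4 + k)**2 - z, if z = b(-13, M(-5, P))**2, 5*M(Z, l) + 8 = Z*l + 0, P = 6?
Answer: 21189/25 ≈ 847.56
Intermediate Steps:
M(Z, l) = -8/5 + Z*l/5 (M(Z, l) = -8/5 + (Z*l + 0)/5 = -8/5 + (Z*l)/5 = -8/5 + Z*l/5)
k = 99 (k = -4 + 103 = 99)
z = 244036/25 (z = (-13*(-8/5 + (1/5)*(-5)*6))**2 = (-13*(-8/5 - 6))**2 = (-13*(-38/5))**2 = (494/5)**2 = 244036/25 ≈ 9761.4)
(4 + k)**2 - z = (4 + 99)**2 - 1*244036/25 = 103**2 - 244036/25 = 10609 - 244036/25 = 21189/25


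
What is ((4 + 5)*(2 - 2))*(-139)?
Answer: 0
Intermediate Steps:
((4 + 5)*(2 - 2))*(-139) = (9*0)*(-139) = 0*(-139) = 0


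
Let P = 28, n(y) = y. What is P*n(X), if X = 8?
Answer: 224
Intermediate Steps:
P*n(X) = 28*8 = 224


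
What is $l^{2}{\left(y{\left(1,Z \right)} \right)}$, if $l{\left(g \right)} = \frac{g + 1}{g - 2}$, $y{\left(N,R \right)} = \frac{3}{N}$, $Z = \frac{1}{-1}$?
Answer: $16$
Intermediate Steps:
$Z = -1$
$l{\left(g \right)} = \frac{1 + g}{-2 + g}$
$l^{2}{\left(y{\left(1,Z \right)} \right)} = \left(\frac{1 + \frac{3}{1}}{-2 + \frac{3}{1}}\right)^{2} = \left(\frac{1 + 3 \cdot 1}{-2 + 3 \cdot 1}\right)^{2} = \left(\frac{1 + 3}{-2 + 3}\right)^{2} = \left(1^{-1} \cdot 4\right)^{2} = \left(1 \cdot 4\right)^{2} = 4^{2} = 16$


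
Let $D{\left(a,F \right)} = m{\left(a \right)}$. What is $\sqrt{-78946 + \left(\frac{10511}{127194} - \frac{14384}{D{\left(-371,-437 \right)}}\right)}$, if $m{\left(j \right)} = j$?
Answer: $\frac{i \sqrt{175710375940688436498}}{47188974} \approx 280.9 i$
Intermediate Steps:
$D{\left(a,F \right)} = a$
$\sqrt{-78946 + \left(\frac{10511}{127194} - \frac{14384}{D{\left(-371,-437 \right)}}\right)} = \sqrt{-78946 + \left(\frac{10511}{127194} - \frac{14384}{-371}\right)} = \sqrt{-78946 + \left(10511 \cdot \frac{1}{127194} - - \frac{14384}{371}\right)} = \sqrt{-78946 + \left(\frac{10511}{127194} + \frac{14384}{371}\right)} = \sqrt{-78946 + \frac{1833458077}{47188974}} = \sqrt{- \frac{3723547283327}{47188974}} = \frac{i \sqrt{175710375940688436498}}{47188974}$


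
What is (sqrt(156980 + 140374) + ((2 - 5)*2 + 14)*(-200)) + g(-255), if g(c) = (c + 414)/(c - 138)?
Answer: -209653/131 + sqrt(297354) ≈ -1055.1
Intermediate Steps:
g(c) = (414 + c)/(-138 + c)
(sqrt(156980 + 140374) + ((2 - 5)*2 + 14)*(-200)) + g(-255) = (sqrt(156980 + 140374) + ((2 - 5)*2 + 14)*(-200)) + (414 - 255)/(-138 - 255) = (sqrt(297354) + (-3*2 + 14)*(-200)) + 159/(-393) = (sqrt(297354) + (-6 + 14)*(-200)) - 1/393*159 = (sqrt(297354) + 8*(-200)) - 53/131 = (sqrt(297354) - 1600) - 53/131 = (-1600 + sqrt(297354)) - 53/131 = -209653/131 + sqrt(297354)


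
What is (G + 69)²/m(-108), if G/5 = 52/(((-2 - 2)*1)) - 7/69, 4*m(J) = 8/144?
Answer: 464648/529 ≈ 878.35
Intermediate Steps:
m(J) = 1/72 (m(J) = (8/144)/4 = (8*(1/144))/4 = (¼)*(1/18) = 1/72)
G = -4520/69 (G = 5*(52/(((-2 - 2)*1)) - 7/69) = 5*(52/((-4*1)) - 7*1/69) = 5*(52/(-4) - 7/69) = 5*(52*(-¼) - 7/69) = 5*(-13 - 7/69) = 5*(-904/69) = -4520/69 ≈ -65.507)
(G + 69)²/m(-108) = (-4520/69 + 69)²/(1/72) = (241/69)²*72 = (58081/4761)*72 = 464648/529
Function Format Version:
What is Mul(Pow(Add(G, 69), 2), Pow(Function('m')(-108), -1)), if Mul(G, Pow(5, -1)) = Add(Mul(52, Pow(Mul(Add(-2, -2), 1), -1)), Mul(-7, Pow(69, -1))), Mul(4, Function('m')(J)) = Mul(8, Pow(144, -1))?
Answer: Rational(464648, 529) ≈ 878.35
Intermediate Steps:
Function('m')(J) = Rational(1, 72) (Function('m')(J) = Mul(Rational(1, 4), Mul(8, Pow(144, -1))) = Mul(Rational(1, 4), Mul(8, Rational(1, 144))) = Mul(Rational(1, 4), Rational(1, 18)) = Rational(1, 72))
G = Rational(-4520, 69) (G = Mul(5, Add(Mul(52, Pow(Mul(Add(-2, -2), 1), -1)), Mul(-7, Pow(69, -1)))) = Mul(5, Add(Mul(52, Pow(Mul(-4, 1), -1)), Mul(-7, Rational(1, 69)))) = Mul(5, Add(Mul(52, Pow(-4, -1)), Rational(-7, 69))) = Mul(5, Add(Mul(52, Rational(-1, 4)), Rational(-7, 69))) = Mul(5, Add(-13, Rational(-7, 69))) = Mul(5, Rational(-904, 69)) = Rational(-4520, 69) ≈ -65.507)
Mul(Pow(Add(G, 69), 2), Pow(Function('m')(-108), -1)) = Mul(Pow(Add(Rational(-4520, 69), 69), 2), Pow(Rational(1, 72), -1)) = Mul(Pow(Rational(241, 69), 2), 72) = Mul(Rational(58081, 4761), 72) = Rational(464648, 529)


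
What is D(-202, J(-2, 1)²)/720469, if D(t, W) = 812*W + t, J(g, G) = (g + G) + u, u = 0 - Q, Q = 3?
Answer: 12790/720469 ≈ 0.017752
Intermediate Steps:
u = -3 (u = 0 - 1*3 = 0 - 3 = -3)
J(g, G) = -3 + G + g (J(g, G) = (g + G) - 3 = (G + g) - 3 = -3 + G + g)
D(t, W) = t + 812*W
D(-202, J(-2, 1)²)/720469 = (-202 + 812*(-3 + 1 - 2)²)/720469 = (-202 + 812*(-4)²)*(1/720469) = (-202 + 812*16)*(1/720469) = (-202 + 12992)*(1/720469) = 12790*(1/720469) = 12790/720469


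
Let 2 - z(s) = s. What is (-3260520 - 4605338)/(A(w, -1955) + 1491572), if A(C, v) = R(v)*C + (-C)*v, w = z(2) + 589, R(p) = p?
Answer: -3932929/745786 ≈ -5.2735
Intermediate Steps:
z(s) = 2 - s
w = 589 (w = (2 - 1*2) + 589 = (2 - 2) + 589 = 0 + 589 = 589)
A(C, v) = 0 (A(C, v) = v*C + (-C)*v = C*v - C*v = 0)
(-3260520 - 4605338)/(A(w, -1955) + 1491572) = (-3260520 - 4605338)/(0 + 1491572) = -7865858/1491572 = -7865858*1/1491572 = -3932929/745786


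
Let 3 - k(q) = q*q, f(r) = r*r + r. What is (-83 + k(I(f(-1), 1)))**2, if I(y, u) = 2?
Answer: 7056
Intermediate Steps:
f(r) = r + r**2 (f(r) = r**2 + r = r + r**2)
k(q) = 3 - q**2 (k(q) = 3 - q*q = 3 - q**2)
(-83 + k(I(f(-1), 1)))**2 = (-83 + (3 - 1*2**2))**2 = (-83 + (3 - 1*4))**2 = (-83 + (3 - 4))**2 = (-83 - 1)**2 = (-84)**2 = 7056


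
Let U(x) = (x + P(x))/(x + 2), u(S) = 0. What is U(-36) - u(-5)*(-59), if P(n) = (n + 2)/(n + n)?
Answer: 1279/1224 ≈ 1.0449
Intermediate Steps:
P(n) = (2 + n)/(2*n) (P(n) = (2 + n)/((2*n)) = (2 + n)*(1/(2*n)) = (2 + n)/(2*n))
U(x) = (x + (2 + x)/(2*x))/(2 + x) (U(x) = (x + (2 + x)/(2*x))/(x + 2) = (x + (2 + x)/(2*x))/(2 + x))
U(-36) - u(-5)*(-59) = (1 + (-36)² + (½)*(-36))/((-36)*(2 - 36)) - 0*(-59) = -1/36*(1 + 1296 - 18)/(-34) - 1*0 = -1/36*(-1/34)*1279 + 0 = 1279/1224 + 0 = 1279/1224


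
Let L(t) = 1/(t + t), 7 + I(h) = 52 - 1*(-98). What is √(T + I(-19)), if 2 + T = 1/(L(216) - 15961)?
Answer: √6703575152399709/6895151 ≈ 11.874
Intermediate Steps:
I(h) = 143 (I(h) = -7 + (52 - 1*(-98)) = -7 + (52 + 98) = -7 + 150 = 143)
L(t) = 1/(2*t)
T = -13790734/6895151 (T = -2 + 1/((½)/216 - 15961) = -2 + 1/((½)*(1/216) - 15961) = -2 + 1/(1/432 - 15961) = -2 + 1/(-6895151/432) = -2 - 432/6895151 = -13790734/6895151 ≈ -2.0001)
√(T + I(-19)) = √(-13790734/6895151 + 143) = √(972215859/6895151) = √6703575152399709/6895151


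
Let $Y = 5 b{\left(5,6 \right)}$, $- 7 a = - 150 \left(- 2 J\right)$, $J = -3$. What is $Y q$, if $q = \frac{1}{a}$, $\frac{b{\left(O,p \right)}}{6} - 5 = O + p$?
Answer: $\frac{56}{15} \approx 3.7333$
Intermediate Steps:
$a = \frac{900}{7}$ ($a = - \frac{\left(-150\right) \left(\left(-2\right) \left(-3\right)\right)}{7} = - \frac{\left(-150\right) 6}{7} = \left(- \frac{1}{7}\right) \left(-900\right) = \frac{900}{7} \approx 128.57$)
$b{\left(O,p \right)} = 30 + 6 O + 6 p$ ($b{\left(O,p \right)} = 30 + 6 \left(O + p\right) = 30 + \left(6 O + 6 p\right) = 30 + 6 O + 6 p$)
$q = \frac{7}{900}$ ($q = \frac{1}{\frac{900}{7}} = \frac{7}{900} \approx 0.0077778$)
$Y = 480$ ($Y = 5 \left(30 + 6 \cdot 5 + 6 \cdot 6\right) = 5 \left(30 + 30 + 36\right) = 5 \cdot 96 = 480$)
$Y q = 480 \cdot \frac{7}{900} = \frac{56}{15}$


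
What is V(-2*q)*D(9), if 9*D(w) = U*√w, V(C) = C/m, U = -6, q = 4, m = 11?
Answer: 16/11 ≈ 1.4545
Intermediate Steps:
V(C) = C/11
D(w) = -2*√w/3 (D(w) = (-6*√w)/9 = -2*√w/3)
V(-2*q)*D(9) = ((-2*4)/11)*(-2*√9/3) = ((1/11)*(-8))*(-⅔*3) = -8/11*(-2) = 16/11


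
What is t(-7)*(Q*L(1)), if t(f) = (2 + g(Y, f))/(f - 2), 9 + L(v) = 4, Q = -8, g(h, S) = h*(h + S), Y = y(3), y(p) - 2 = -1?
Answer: 160/9 ≈ 17.778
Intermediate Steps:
y(p) = 1 (y(p) = 2 - 1 = 1)
Y = 1
g(h, S) = h*(S + h)
L(v) = -5 (L(v) = -9 + 4 = -5)
t(f) = (3 + f)/(-2 + f) (t(f) = (2 + 1*(f + 1))/(f - 2) = (2 + 1*(1 + f))/(-2 + f) = (2 + (1 + f))/(-2 + f) = (3 + f)/(-2 + f))
t(-7)*(Q*L(1)) = ((3 - 7)/(-2 - 7))*(-8*(-5)) = (-4/(-9))*40 = -⅑*(-4)*40 = (4/9)*40 = 160/9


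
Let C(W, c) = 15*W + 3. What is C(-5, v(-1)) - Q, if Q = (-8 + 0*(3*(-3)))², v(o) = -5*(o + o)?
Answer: -136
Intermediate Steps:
v(o) = -10*o
C(W, c) = 3 + 15*W
Q = 64 (Q = (-8 + 0*(-9))² = (-8 + 0)² = (-8)² = 64)
C(-5, v(-1)) - Q = (3 + 15*(-5)) - 1*64 = (3 - 75) - 64 = -72 - 64 = -136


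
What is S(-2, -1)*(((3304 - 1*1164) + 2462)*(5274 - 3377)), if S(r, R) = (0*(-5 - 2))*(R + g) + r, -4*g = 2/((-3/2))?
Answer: -17459988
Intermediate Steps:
g = ⅓ (g = -1/(2*((-3/2))) = -1/(2*((-3*½))) = -1/(2*(-3/2)) = -(-2)/(2*3) = -¼*(-4/3) = ⅓ ≈ 0.33333)
S(r, R) = r (S(r, R) = (0*(-5 - 2))*(R + ⅓) + r = (0*(-7))*(⅓ + R) + r = 0*(⅓ + R) + r = 0 + r = r)
S(-2, -1)*(((3304 - 1*1164) + 2462)*(5274 - 3377)) = -2*((3304 - 1*1164) + 2462)*(5274 - 3377) = -2*((3304 - 1164) + 2462)*1897 = -2*(2140 + 2462)*1897 = -9204*1897 = -2*8729994 = -17459988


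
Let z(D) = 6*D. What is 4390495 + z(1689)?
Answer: 4400629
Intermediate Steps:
4390495 + z(1689) = 4390495 + 6*1689 = 4390495 + 10134 = 4400629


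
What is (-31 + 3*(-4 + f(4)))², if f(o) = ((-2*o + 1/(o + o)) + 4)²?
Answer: 17161/4096 ≈ 4.1897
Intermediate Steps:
f(o) = (4 + 1/(2*o) - 2*o)² (f(o) = ((-2*o + 1/(2*o)) + 4)² = ((1/(2*o) - 2*o) + 4)² = (4 + 1/(2*o) - 2*o)²)
(-31 + 3*(-4 + f(4)))² = (-31 + 3*(-4 + (¼)*(1 - 4*4² + 8*4)²/4²))² = (-31 + 3*(-4 + (¼)*(1/16)*(1 - 4*16 + 32)²))² = (-31 + 3*(-4 + (¼)*(1/16)*(1 - 64 + 32)²))² = (-31 + 3*(-4 + (¼)*(1/16)*(-31)²))² = (-31 + 3*(-4 + (¼)*(1/16)*961))² = (-31 + 3*(-4 + 961/64))² = (-31 + 3*(705/64))² = (-31 + 2115/64)² = (131/64)² = 17161/4096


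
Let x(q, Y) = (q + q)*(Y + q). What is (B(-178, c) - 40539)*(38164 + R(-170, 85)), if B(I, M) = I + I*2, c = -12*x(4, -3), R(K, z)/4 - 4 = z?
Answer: -1582131960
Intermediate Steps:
R(K, z) = 16 + 4*z
x(q, Y) = 2*q*(Y + q) (x(q, Y) = (2*q)*(Y + q) = 2*q*(Y + q))
c = -96 (c = -24*4*(-3 + 4) = -24*4 = -12*8 = -96)
B(I, M) = 3*I (B(I, M) = I + 2*I = 3*I)
(B(-178, c) - 40539)*(38164 + R(-170, 85)) = (3*(-178) - 40539)*(38164 + (16 + 4*85)) = (-534 - 40539)*(38164 + (16 + 340)) = -41073*(38164 + 356) = -41073*38520 = -1582131960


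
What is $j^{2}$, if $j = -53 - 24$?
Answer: $5929$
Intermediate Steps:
$j = -77$ ($j = -53 - 24 = -77$)
$j^{2} = \left(-77\right)^{2} = 5929$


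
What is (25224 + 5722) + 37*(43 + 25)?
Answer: 33462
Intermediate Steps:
(25224 + 5722) + 37*(43 + 25) = 30946 + 37*68 = 30946 + 2516 = 33462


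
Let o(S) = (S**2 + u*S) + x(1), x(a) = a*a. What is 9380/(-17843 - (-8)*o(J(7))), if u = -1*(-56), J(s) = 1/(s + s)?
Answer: -91924/174469 ≈ -0.52688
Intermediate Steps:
J(s) = 1/(2*s)
x(a) = a**2
u = 56
o(S) = 1 + S**2 + 56*S (o(S) = (S**2 + 56*S) + 1**2 = (S**2 + 56*S) + 1 = 1 + S**2 + 56*S)
9380/(-17843 - (-8)*o(J(7))) = 9380/(-17843 - (-8)*(1 + ((1/2)/7)**2 + 56*((1/2)/7))) = 9380/(-17843 - (-8)*(1 + ((1/2)*(1/7))**2 + 56*((1/2)*(1/7)))) = 9380/(-17843 - (-8)*(1 + (1/14)**2 + 56*(1/14))) = 9380/(-17843 - (-8)*(1 + 1/196 + 4)) = 9380/(-17843 - (-8)*981/196) = 9380/(-17843 - 1*(-1962/49)) = 9380/(-17843 + 1962/49) = 9380/(-872345/49) = 9380*(-49/872345) = -91924/174469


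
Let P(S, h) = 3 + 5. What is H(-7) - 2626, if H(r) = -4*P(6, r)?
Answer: -2658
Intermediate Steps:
P(S, h) = 8
H(r) = -32 (H(r) = -4*8 = -32)
H(-7) - 2626 = -32 - 2626 = -2658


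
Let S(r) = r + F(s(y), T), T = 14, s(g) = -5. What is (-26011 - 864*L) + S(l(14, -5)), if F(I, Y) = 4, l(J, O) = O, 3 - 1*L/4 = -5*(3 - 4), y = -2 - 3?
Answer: -19100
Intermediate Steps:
y = -5
L = -8 (L = 12 - (-20)*(3 - 4) = 12 - (-20)*(-1) = 12 - 4*5 = 12 - 20 = -8)
S(r) = 4 + r (S(r) = r + 4 = 4 + r)
(-26011 - 864*L) + S(l(14, -5)) = (-26011 - 864*(-8)) + (4 - 5) = (-26011 + 6912) - 1 = -19099 - 1 = -19100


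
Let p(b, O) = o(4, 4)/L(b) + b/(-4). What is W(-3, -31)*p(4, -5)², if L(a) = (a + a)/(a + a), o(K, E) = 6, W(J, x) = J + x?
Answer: -850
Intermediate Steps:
L(a) = 1 (L(a) = (2*a)/((2*a)) = (2*a)*(1/(2*a)) = 1)
p(b, O) = 6 - b/4 (p(b, O) = 6/1 + b/(-4) = 6*1 + b*(-¼) = 6 - b/4)
W(-3, -31)*p(4, -5)² = (-3 - 31)*(6 - ¼*4)² = -34*(6 - 1)² = -34*5² = -34*25 = -850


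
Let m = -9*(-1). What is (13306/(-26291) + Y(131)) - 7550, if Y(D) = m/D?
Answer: -26004620017/3444121 ≈ -7550.4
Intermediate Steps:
m = 9
Y(D) = 9/D
(13306/(-26291) + Y(131)) - 7550 = (13306/(-26291) + 9/131) - 7550 = (13306*(-1/26291) + 9*(1/131)) - 7550 = (-13306/26291 + 9/131) - 7550 = -1506467/3444121 - 7550 = -26004620017/3444121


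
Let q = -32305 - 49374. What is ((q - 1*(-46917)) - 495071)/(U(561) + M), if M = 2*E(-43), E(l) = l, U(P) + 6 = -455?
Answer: 529833/547 ≈ 968.62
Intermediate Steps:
q = -81679
U(P) = -461 (U(P) = -6 - 455 = -461)
M = -86 (M = 2*(-43) = -86)
((q - 1*(-46917)) - 495071)/(U(561) + M) = ((-81679 - 1*(-46917)) - 495071)/(-461 - 86) = ((-81679 + 46917) - 495071)/(-547) = (-34762 - 495071)*(-1/547) = -529833*(-1/547) = 529833/547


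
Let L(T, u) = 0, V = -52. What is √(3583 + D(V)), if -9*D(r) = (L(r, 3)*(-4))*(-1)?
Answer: √3583 ≈ 59.858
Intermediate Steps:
D(r) = 0 (D(r) = -0*(-4)*(-1)/9 = -0*(-1) = -⅑*0 = 0)
√(3583 + D(V)) = √(3583 + 0) = √3583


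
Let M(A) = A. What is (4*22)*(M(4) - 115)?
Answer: -9768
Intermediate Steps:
(4*22)*(M(4) - 115) = (4*22)*(4 - 115) = 88*(-111) = -9768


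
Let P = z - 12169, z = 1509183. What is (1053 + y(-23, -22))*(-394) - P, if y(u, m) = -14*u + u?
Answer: -2029702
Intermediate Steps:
y(u, m) = -13*u
P = 1497014 (P = 1509183 - 12169 = 1497014)
(1053 + y(-23, -22))*(-394) - P = (1053 - 13*(-23))*(-394) - 1*1497014 = (1053 + 299)*(-394) - 1497014 = 1352*(-394) - 1497014 = -532688 - 1497014 = -2029702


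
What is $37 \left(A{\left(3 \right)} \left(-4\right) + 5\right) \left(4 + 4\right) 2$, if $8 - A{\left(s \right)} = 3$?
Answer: $-8880$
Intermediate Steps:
$A{\left(s \right)} = 5$ ($A{\left(s \right)} = 8 - 3 = 5$)
$37 \left(A{\left(3 \right)} \left(-4\right) + 5\right) \left(4 + 4\right) 2 = 37 \left(5 \left(-4\right) + 5\right) \left(4 + 4\right) 2 = 37 \left(-20 + 5\right) 8 \cdot 2 = 37 \left(-15\right) 16 = \left(-555\right) 16 = -8880$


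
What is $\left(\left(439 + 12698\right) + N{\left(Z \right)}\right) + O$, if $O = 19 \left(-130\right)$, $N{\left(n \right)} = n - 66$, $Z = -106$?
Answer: $10495$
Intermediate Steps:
$N{\left(n \right)} = -66 + n$
$O = -2470$
$\left(\left(439 + 12698\right) + N{\left(Z \right)}\right) + O = \left(\left(439 + 12698\right) - 172\right) - 2470 = \left(13137 - 172\right) - 2470 = 12965 - 2470 = 10495$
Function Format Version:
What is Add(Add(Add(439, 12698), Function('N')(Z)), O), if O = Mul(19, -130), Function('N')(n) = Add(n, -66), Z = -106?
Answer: 10495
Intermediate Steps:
Function('N')(n) = Add(-66, n)
O = -2470
Add(Add(Add(439, 12698), Function('N')(Z)), O) = Add(Add(Add(439, 12698), Add(-66, -106)), -2470) = Add(Add(13137, -172), -2470) = Add(12965, -2470) = 10495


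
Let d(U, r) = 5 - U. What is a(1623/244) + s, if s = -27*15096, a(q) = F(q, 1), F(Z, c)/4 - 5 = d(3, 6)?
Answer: -407564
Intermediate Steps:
F(Z, c) = 28 (F(Z, c) = 20 + 4*(5 - 1*3) = 20 + 4*(5 - 3) = 20 + 4*2 = 20 + 8 = 28)
a(q) = 28
s = -407592
a(1623/244) + s = 28 - 407592 = -407564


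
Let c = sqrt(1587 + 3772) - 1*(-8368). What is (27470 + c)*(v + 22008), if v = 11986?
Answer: 1218276972 + 33994*sqrt(5359) ≈ 1.2208e+9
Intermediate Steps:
c = 8368 + sqrt(5359) (c = sqrt(5359) + 8368 = 8368 + sqrt(5359) ≈ 8441.2)
(27470 + c)*(v + 22008) = (27470 + (8368 + sqrt(5359)))*(11986 + 22008) = (35838 + sqrt(5359))*33994 = 1218276972 + 33994*sqrt(5359)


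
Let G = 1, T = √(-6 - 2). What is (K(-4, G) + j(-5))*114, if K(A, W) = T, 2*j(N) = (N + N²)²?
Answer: 22800 + 228*I*√2 ≈ 22800.0 + 322.44*I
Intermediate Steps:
T = 2*I*√2 (T = √(-8) = 2*I*√2 ≈ 2.8284*I)
j(N) = (N + N²)²/2
K(A, W) = 2*I*√2
(K(-4, G) + j(-5))*114 = (2*I*√2 + (½)*(-5)²*(1 - 5)²)*114 = (2*I*√2 + (½)*25*(-4)²)*114 = (2*I*√2 + (½)*25*16)*114 = (2*I*√2 + 200)*114 = (200 + 2*I*√2)*114 = 22800 + 228*I*√2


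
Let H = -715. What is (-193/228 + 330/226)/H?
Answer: -15811/18421260 ≈ -0.00085830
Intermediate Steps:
(-193/228 + 330/226)/H = (-193/228 + 330/226)/(-715) = (-193*1/228 + 330*(1/226))*(-1/715) = (-193/228 + 165/113)*(-1/715) = (15811/25764)*(-1/715) = -15811/18421260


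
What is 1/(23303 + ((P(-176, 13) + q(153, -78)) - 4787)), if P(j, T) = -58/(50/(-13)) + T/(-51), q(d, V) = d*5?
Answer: 1275/24602177 ≈ 5.1825e-5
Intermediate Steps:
q(d, V) = 5*d
P(j, T) = 377/25 - T/51 (P(j, T) = -58/(50*(-1/13)) + T*(-1/51) = -58/(-50/13) - T/51 = -58*(-13/50) - T/51 = 377/25 - T/51)
1/(23303 + ((P(-176, 13) + q(153, -78)) - 4787)) = 1/(23303 + (((377/25 - 1/51*13) + 5*153) - 4787)) = 1/(23303 + (((377/25 - 13/51) + 765) - 4787)) = 1/(23303 + ((18902/1275 + 765) - 4787)) = 1/(23303 + (994277/1275 - 4787)) = 1/(23303 - 5109148/1275) = 1/(24602177/1275) = 1275/24602177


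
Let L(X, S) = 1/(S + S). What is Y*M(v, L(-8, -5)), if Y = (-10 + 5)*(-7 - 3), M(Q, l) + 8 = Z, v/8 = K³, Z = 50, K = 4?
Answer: 2100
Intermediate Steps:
L(X, S) = 1/(2*S)
v = 512 (v = 8*4³ = 8*64 = 512)
M(Q, l) = 42 (M(Q, l) = -8 + 50 = 42)
Y = 50 (Y = -5*(-10) = 50)
Y*M(v, L(-8, -5)) = 50*42 = 2100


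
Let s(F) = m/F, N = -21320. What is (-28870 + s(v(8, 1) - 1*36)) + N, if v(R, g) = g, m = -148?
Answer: -1756502/35 ≈ -50186.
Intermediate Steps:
s(F) = -148/F
(-28870 + s(v(8, 1) - 1*36)) + N = (-28870 - 148/(1 - 1*36)) - 21320 = (-28870 - 148/(1 - 36)) - 21320 = (-28870 - 148/(-35)) - 21320 = (-28870 - 148*(-1/35)) - 21320 = (-28870 + 148/35) - 21320 = -1010302/35 - 21320 = -1756502/35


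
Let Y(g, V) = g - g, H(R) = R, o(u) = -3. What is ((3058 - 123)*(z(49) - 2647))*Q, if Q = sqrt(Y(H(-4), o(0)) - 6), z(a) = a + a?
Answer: -7481315*I*sqrt(6) ≈ -1.8325e+7*I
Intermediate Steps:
z(a) = 2*a
Y(g, V) = 0
Q = I*sqrt(6) (Q = sqrt(0 - 6) = sqrt(-6) = I*sqrt(6) ≈ 2.4495*I)
((3058 - 123)*(z(49) - 2647))*Q = ((3058 - 123)*(2*49 - 2647))*(I*sqrt(6)) = (2935*(98 - 2647))*(I*sqrt(6)) = (2935*(-2549))*(I*sqrt(6)) = -7481315*I*sqrt(6)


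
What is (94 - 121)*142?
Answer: -3834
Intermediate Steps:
(94 - 121)*142 = -27*142 = -3834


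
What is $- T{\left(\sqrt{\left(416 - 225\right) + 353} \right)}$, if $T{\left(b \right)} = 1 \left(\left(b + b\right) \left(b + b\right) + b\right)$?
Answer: $-2176 - 4 \sqrt{34} \approx -2199.3$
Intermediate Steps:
$T{\left(b \right)} = b + 4 b^{2}$ ($T{\left(b \right)} = 1 \left(2 b 2 b + b\right) = 1 \left(4 b^{2} + b\right) = 1 \left(b + 4 b^{2}\right) = b + 4 b^{2}$)
$- T{\left(\sqrt{\left(416 - 225\right) + 353} \right)} = - \sqrt{\left(416 - 225\right) + 353} \left(1 + 4 \sqrt{\left(416 - 225\right) + 353}\right) = - \sqrt{191 + 353} \left(1 + 4 \sqrt{191 + 353}\right) = - \sqrt{544} \left(1 + 4 \sqrt{544}\right) = - 4 \sqrt{34} \left(1 + 4 \cdot 4 \sqrt{34}\right) = - 4 \sqrt{34} \left(1 + 16 \sqrt{34}\right)$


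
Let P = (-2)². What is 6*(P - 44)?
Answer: -240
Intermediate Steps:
P = 4
6*(P - 44) = 6*(4 - 44) = 6*(-40) = -240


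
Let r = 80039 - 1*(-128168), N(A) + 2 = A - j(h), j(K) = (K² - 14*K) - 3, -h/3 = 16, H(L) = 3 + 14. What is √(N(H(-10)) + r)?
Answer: √205249 ≈ 453.04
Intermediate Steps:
H(L) = 17
h = -48 (h = -3*16 = -48)
j(K) = -3 + K² - 14*K
N(A) = -2975 + A (N(A) = -2 + (A - (-3 + (-48)² - 14*(-48))) = -2 + (A - (-3 + 2304 + 672)) = -2 + (A - 1*2973) = -2 + (A - 2973) = -2 + (-2973 + A) = -2975 + A)
r = 208207 (r = 80039 + 128168 = 208207)
√(N(H(-10)) + r) = √((-2975 + 17) + 208207) = √(-2958 + 208207) = √205249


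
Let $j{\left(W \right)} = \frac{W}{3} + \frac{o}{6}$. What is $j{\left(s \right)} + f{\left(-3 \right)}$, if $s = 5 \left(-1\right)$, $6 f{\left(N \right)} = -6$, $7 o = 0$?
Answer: $- \frac{8}{3} \approx -2.6667$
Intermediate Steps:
$o = 0$ ($o = \frac{1}{7} \cdot 0 = 0$)
$f{\left(N \right)} = -1$ ($f{\left(N \right)} = \frac{1}{6} \left(-6\right) = -1$)
$s = -5$
$j{\left(W \right)} = \frac{W}{3}$ ($j{\left(W \right)} = \frac{W}{3} + \frac{0}{6} = W \frac{1}{3} + 0 \cdot \frac{1}{6} = \frac{W}{3} + 0 = \frac{W}{3}$)
$j{\left(s \right)} + f{\left(-3 \right)} = \frac{1}{3} \left(-5\right) - 1 = - \frac{5}{3} - 1 = - \frac{8}{3}$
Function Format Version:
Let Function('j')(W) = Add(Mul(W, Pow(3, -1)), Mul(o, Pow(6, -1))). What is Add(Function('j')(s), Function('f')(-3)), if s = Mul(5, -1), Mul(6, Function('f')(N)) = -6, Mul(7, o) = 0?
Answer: Rational(-8, 3) ≈ -2.6667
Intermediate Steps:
o = 0 (o = Mul(Rational(1, 7), 0) = 0)
Function('f')(N) = -1 (Function('f')(N) = Mul(Rational(1, 6), -6) = -1)
s = -5
Function('j')(W) = Mul(Rational(1, 3), W) (Function('j')(W) = Add(Mul(W, Pow(3, -1)), Mul(0, Pow(6, -1))) = Add(Mul(W, Rational(1, 3)), Mul(0, Rational(1, 6))) = Add(Mul(Rational(1, 3), W), 0) = Mul(Rational(1, 3), W))
Add(Function('j')(s), Function('f')(-3)) = Add(Mul(Rational(1, 3), -5), -1) = Add(Rational(-5, 3), -1) = Rational(-8, 3)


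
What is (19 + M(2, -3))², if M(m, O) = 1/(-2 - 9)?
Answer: 43264/121 ≈ 357.55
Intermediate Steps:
M(m, O) = -1/11 (M(m, O) = 1/(-11) = -1/11)
(19 + M(2, -3))² = (19 - 1/11)² = (208/11)² = 43264/121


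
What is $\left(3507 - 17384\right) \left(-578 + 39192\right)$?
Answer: $-535846478$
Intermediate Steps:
$\left(3507 - 17384\right) \left(-578 + 39192\right) = \left(-13877\right) 38614 = -535846478$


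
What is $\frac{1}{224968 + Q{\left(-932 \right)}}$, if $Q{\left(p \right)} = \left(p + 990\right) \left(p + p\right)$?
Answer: $\frac{1}{116856} \approx 8.5575 \cdot 10^{-6}$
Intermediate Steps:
$Q{\left(p \right)} = 2 p \left(990 + p\right)$ ($Q{\left(p \right)} = \left(990 + p\right) 2 p = 2 p \left(990 + p\right)$)
$\frac{1}{224968 + Q{\left(-932 \right)}} = \frac{1}{224968 + 2 \left(-932\right) \left(990 - 932\right)} = \frac{1}{224968 + 2 \left(-932\right) 58} = \frac{1}{224968 - 108112} = \frac{1}{116856}$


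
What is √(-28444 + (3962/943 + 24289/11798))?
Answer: I*√3519939872763239682/11125514 ≈ 168.64*I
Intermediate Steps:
√(-28444 + (3962/943 + 24289/11798)) = √(-28444 + 69648203/11125514) = √(-316384472013/11125514) = I*√3519939872763239682/11125514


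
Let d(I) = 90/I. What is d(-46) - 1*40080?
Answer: -921885/23 ≈ -40082.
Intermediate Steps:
d(-46) - 1*40080 = 90/(-46) - 1*40080 = 90*(-1/46) - 40080 = -45/23 - 40080 = -921885/23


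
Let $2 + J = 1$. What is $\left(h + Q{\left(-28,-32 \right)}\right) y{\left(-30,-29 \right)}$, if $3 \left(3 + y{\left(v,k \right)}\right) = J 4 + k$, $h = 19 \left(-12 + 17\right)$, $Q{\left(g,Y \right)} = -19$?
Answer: $-1064$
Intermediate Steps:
$J = -1$ ($J = -2 + 1 = -1$)
$h = 95$ ($h = 19 \cdot 5 = 95$)
$y{\left(v,k \right)} = - \frac{13}{3} + \frac{k}{3}$ ($y{\left(v,k \right)} = -3 + \frac{\left(-1\right) 4 + k}{3} = -3 + \frac{-4 + k}{3} = -3 + \left(- \frac{4}{3} + \frac{k}{3}\right) = - \frac{13}{3} + \frac{k}{3}$)
$\left(h + Q{\left(-28,-32 \right)}\right) y{\left(-30,-29 \right)} = \left(95 - 19\right) \left(- \frac{13}{3} + \frac{1}{3} \left(-29\right)\right) = 76 \left(- \frac{13}{3} - \frac{29}{3}\right) = 76 \left(-14\right) = -1064$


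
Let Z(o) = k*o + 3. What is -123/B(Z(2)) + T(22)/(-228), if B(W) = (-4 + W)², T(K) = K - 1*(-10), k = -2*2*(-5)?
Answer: -2131/9633 ≈ -0.22122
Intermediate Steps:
k = 20 (k = -4*(-5) = 20)
T(K) = 10 + K (T(K) = K + 10 = 10 + K)
Z(o) = 3 + 20*o (Z(o) = 20*o + 3 = 3 + 20*o)
-123/B(Z(2)) + T(22)/(-228) = -123/(-4 + (3 + 20*2))² + (10 + 22)/(-228) = -123/(-4 + (3 + 40))² + 32*(-1/228) = -123/(-4 + 43)² - 8/57 = -123/(39²) - 8/57 = -123/1521 - 8/57 = -123*1/1521 - 8/57 = -41/507 - 8/57 = -2131/9633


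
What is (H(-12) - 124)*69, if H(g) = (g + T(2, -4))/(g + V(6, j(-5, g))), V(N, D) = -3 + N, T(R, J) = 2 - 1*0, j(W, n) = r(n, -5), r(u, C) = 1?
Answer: -25438/3 ≈ -8479.3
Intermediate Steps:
j(W, n) = 1
T(R, J) = 2 (T(R, J) = 2 + 0 = 2)
H(g) = (2 + g)/(3 + g) (H(g) = (g + 2)/(g + (-3 + 6)) = (2 + g)/(g + 3) = (2 + g)/(3 + g))
(H(-12) - 124)*69 = ((2 - 12)/(3 - 12) - 124)*69 = (-10/(-9) - 124)*69 = (-⅑*(-10) - 124)*69 = (10/9 - 124)*69 = -1106/9*69 = -25438/3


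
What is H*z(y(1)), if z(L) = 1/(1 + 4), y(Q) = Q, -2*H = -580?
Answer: 58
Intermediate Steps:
H = 290 (H = -½*(-580) = 290)
z(L) = ⅕ (z(L) = 1/5 = ⅕)
H*z(y(1)) = 290*(⅕) = 58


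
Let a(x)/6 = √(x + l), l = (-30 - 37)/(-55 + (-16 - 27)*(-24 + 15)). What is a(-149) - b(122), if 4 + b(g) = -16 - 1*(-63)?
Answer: -43 + 3*I*√4111405/83 ≈ -43.0 + 73.289*I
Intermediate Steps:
b(g) = 43 (b(g) = -4 + (-16 - 1*(-63)) = -4 + (-16 + 63) = -4 + 47 = 43)
l = -67/332 (l = -67/(-55 - 43*(-9)) = -67/(-55 + 387) = -67/332 ≈ -0.20181)
a(x) = 6*√(-67/332 + x) (a(x) = 6*√(x - 67/332) = 6*√(-67/332 + x))
a(-149) - b(122) = 3*√(-5561 + 27556*(-149))/83 - 1*43 = 3*√(-5561 - 4105844)/83 - 43 = 3*√(-4111405)/83 - 43 = 3*(I*√4111405)/83 - 43 = 3*I*√4111405/83 - 43 = -43 + 3*I*√4111405/83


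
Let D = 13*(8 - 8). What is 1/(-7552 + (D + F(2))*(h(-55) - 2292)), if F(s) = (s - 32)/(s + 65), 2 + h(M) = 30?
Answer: -67/438064 ≈ -0.00015295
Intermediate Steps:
h(M) = 28 (h(M) = -2 + 30 = 28)
D = 0 (D = 13*0 = 0)
F(s) = (-32 + s)/(65 + s)
1/(-7552 + (D + F(2))*(h(-55) - 2292)) = 1/(-7552 + (0 + (-32 + 2)/(65 + 2))*(28 - 2292)) = 1/(-7552 + (0 - 30/67)*(-2264)) = 1/(-7552 - 30/67*(-2264)) = 1/(-7552 + 67920/67) = 1/(-438064/67) = -67/438064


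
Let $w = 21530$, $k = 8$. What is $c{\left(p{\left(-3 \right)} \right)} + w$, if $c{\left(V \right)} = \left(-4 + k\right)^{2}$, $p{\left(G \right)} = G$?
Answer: $21546$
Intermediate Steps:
$c{\left(V \right)} = 16$ ($c{\left(V \right)} = \left(-4 + 8\right)^{2} = 4^{2} = 16$)
$c{\left(p{\left(-3 \right)} \right)} + w = 16 + 21530 = 21546$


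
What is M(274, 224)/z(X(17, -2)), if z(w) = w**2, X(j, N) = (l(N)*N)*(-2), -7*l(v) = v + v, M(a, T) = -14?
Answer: -343/128 ≈ -2.6797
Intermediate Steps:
l(v) = -2*v/7 (l(v) = -(v + v)/7 = -2*v/7)
X(j, N) = 4*N**2/7 (X(j, N) = ((-2*N/7)*N)*(-2) = -2*N**2/7*(-2) = 4*N**2/7)
M(274, 224)/z(X(17, -2)) = -14/(((4/7)*(-2)**2)**2) = -14/(((4/7)*4)**2) = -14/((16/7)**2) = -14/256/49 = -14*49/256 = -343/128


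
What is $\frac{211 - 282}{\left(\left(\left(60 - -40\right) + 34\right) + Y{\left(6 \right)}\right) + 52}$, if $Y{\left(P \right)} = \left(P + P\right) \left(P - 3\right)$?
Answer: $- \frac{71}{222} \approx -0.31982$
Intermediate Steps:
$Y{\left(P \right)} = 2 P \left(-3 + P\right)$
$\frac{211 - 282}{\left(\left(\left(60 - -40\right) + 34\right) + Y{\left(6 \right)}\right) + 52} = \frac{211 - 282}{\left(\left(\left(60 - -40\right) + 34\right) + 2 \cdot 6 \left(-3 + 6\right)\right) + 52} = - \frac{71}{\left(\left(\left(60 + 40\right) + 34\right) + 2 \cdot 6 \cdot 3\right) + 52} = - \frac{71}{\left(\left(100 + 34\right) + 36\right) + 52} = - \frac{71}{\left(134 + 36\right) + 52} = - \frac{71}{170 + 52} = - \frac{71}{222}$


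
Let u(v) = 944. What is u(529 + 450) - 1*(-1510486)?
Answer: 1511430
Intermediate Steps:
u(529 + 450) - 1*(-1510486) = 944 - 1*(-1510486) = 944 + 1510486 = 1511430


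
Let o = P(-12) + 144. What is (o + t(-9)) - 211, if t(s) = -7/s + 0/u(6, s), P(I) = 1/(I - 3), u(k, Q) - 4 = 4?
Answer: -2983/45 ≈ -66.289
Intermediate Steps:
u(k, Q) = 8 (u(k, Q) = 4 + 4 = 8)
P(I) = 1/(-3 + I)
t(s) = -7/s (t(s) = -7/s + 0/8 = -7/s + 0*(⅛) = -7/s + 0 = -7/s)
o = 2159/15 (o = 1/(-3 - 12) + 144 = 1/(-15) + 144 = -1/15 + 144 = 2159/15 ≈ 143.93)
(o + t(-9)) - 211 = (2159/15 - 7/(-9)) - 211 = (2159/15 - 7*(-⅑)) - 211 = (2159/15 + 7/9) - 211 = 6512/45 - 211 = -2983/45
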